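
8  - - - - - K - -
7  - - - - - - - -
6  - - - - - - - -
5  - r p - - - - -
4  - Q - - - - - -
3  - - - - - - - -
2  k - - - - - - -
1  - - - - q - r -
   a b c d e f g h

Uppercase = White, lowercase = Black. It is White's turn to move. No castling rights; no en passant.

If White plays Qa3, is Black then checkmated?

After Qa3: black king on a2; in check: yes, from the white queen on a3.
Black has 2 legal replies: Kxa3, Kb1.
In check but a legal move exists → not checkmate.

no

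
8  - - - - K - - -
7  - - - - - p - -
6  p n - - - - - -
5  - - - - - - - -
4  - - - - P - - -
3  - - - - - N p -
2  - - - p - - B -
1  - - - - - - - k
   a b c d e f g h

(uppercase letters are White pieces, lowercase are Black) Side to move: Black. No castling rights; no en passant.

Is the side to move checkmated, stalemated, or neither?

neither

Black to move; black king on h1.
In check: yes, from the white bishop on g2.
King squares — g1: attacked by Nf3; g2: available; h2: attacked by Nf3.
Legal moves for Black: Kxg2.
Black is in check but has 1 legal move → neither.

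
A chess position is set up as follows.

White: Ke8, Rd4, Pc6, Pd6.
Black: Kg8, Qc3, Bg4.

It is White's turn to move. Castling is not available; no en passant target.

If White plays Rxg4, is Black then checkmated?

no

After Rxg4: black king on g8; in check: yes, from the white rook on g4.
Black has 3 legal replies: Kh8, Kh7, Qg7.
In check but a legal move exists → not checkmate.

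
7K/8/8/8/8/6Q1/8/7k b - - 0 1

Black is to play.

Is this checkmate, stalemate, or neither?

stalemate

Black to move; black king on h1.
In check: no.
King squares — g1: attacked by Qg3; g2: attacked by Qg3; h2: attacked by Qg3.
Legal moves for Black: none.
Not in check and no legal moves → stalemate.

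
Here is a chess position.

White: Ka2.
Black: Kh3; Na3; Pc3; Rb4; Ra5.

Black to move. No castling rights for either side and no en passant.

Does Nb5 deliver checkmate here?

After Nb5: white king on a2; in check: yes, from the black rook on a5.
King squares — a1: attacked by Ra5; b1: attacked by Rb4; b2: attacked by Pc3; a3: attacked by Ra5; b3: attacked by Rb4.
White has no legal moves → checkmate.

yes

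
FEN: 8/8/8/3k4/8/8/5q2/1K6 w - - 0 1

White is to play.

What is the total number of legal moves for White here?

White to move; king on b1.
In check: no.
Legal moves: Kc1, Ka1.
Count: 2.

2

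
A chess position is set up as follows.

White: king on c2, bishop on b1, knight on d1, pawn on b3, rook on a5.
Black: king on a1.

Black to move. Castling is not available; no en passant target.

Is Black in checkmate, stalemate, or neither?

checkmate

Black to move; black king on a1.
In check: yes, from the white rook on a5.
King squares — b1: attacked by Kc2; a2: attacked by Bb1; b2: attacked by Nd1.
Legal moves for Black: none.
In check with no legal moves → checkmate.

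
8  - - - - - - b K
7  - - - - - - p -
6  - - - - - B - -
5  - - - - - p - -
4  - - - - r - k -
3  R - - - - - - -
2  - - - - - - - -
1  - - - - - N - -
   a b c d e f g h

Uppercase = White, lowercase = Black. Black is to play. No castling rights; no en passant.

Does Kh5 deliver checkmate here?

After Kh5: white king on h8; in check: no.
White is not in check, so this cannot be checkmate.

no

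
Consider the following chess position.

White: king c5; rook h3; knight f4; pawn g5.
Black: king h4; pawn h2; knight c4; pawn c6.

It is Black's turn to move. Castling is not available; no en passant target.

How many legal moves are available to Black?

2

Black to move; king on h4.
In check: yes, from the white rook on h3.
Legal moves: Kxg5, Kg4.
Count: 2.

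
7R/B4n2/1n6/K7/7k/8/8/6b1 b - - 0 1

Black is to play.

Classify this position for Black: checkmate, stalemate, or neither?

Black to move; black king on h4.
In check: yes, from the white rook on h8.
Legal moves for Black: Kg5, Kg4, Kg3, Nxh8, Nh6.
Black is in check but has 5 legal moves → neither.

neither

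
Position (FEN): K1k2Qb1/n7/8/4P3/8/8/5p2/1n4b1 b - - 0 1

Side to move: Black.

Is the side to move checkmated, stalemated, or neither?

Black to move; black king on c8.
In check: yes, from the white queen on f8.
Legal moves for Black: Kd7, Kc7.
Black is in check but has 2 legal moves → neither.

neither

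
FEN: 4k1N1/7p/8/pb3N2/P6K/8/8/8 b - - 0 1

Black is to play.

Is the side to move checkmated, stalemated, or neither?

Black to move; black king on e8.
In check: no.
Legal moves for Black: Kf8, Kd8, Kf7, Kd7, Bd7, Bc6, Ba6, Bc4, Bxa4, Bd3, Be2, Bf1, h6, h5.
Black has 14 legal moves and is not in check → neither.

neither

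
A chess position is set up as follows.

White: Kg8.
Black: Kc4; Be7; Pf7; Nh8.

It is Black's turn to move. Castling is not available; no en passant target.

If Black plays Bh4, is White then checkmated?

no

After Bh4: white king on g8; in check: no.
White is not in check, so this cannot be checkmate.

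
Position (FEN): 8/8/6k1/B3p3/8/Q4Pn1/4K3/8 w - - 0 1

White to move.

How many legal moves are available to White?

6

White to move; king on e2.
In check: yes, from the black knight on g3.
Legal moves: Ke3, Kd3, Kf2, Kd2, Ke1, Kd1.
Count: 6.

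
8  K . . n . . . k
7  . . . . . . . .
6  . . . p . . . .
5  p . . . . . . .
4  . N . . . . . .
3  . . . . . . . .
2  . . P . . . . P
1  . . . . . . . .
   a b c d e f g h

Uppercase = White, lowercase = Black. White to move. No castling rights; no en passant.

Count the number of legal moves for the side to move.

11

White to move; king on a8.
In check: no.
Legal moves: Kb8, Ka7, Nc6, Na6, Nd5, Nd3, Na2, h3, c3, h4, c4.
Count: 11.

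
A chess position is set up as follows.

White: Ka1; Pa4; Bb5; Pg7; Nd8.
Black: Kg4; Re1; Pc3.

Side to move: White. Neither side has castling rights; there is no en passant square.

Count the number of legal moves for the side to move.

White to move; king on a1.
In check: yes, from the black rook on e1.
Legal moves: Ka2.
Count: 1.

1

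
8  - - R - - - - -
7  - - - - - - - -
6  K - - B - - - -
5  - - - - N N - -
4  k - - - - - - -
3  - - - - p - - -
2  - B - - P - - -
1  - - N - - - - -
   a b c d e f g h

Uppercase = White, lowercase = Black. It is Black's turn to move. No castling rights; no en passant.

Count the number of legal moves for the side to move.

Black to move; king on a4.
In check: no.
Legal moves: none.
Count: 0.

0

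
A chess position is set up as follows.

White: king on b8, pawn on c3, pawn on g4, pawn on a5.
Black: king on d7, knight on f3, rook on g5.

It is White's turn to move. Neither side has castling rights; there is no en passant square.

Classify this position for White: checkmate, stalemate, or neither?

White to move; white king on b8.
In check: no.
Legal moves for White: Ka8, Kb7, Ka7, a6, c4.
White has 5 legal moves and is not in check → neither.

neither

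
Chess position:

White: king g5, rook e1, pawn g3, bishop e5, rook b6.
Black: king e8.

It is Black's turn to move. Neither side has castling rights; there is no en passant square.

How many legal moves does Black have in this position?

Black to move; king on e8.
In check: no.
Legal moves: Kf8, Kd8, Kf7, Ke7, Kd7.
Count: 5.

5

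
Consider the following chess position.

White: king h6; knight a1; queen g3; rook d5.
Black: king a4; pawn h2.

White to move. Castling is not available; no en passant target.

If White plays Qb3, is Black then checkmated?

yes

After Qb3: black king on a4; in check: yes, from the white queen on b3.
King squares — a3: attacked by Qb3; b3: attacked by Na1; b4: attacked by Qb3; a5: attacked by Rd5; b5: attacked by Qb3.
Black has no legal moves → checkmate.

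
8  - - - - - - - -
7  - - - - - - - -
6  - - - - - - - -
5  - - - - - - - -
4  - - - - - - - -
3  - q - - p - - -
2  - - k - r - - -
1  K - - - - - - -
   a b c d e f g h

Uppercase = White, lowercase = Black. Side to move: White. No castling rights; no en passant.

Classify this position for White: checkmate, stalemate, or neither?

White to move; white king on a1.
In check: no.
King squares — b1: attacked by Kc2; a2: attacked by Qb3; b2: attacked by Kc2.
Legal moves for White: none.
Not in check and no legal moves → stalemate.

stalemate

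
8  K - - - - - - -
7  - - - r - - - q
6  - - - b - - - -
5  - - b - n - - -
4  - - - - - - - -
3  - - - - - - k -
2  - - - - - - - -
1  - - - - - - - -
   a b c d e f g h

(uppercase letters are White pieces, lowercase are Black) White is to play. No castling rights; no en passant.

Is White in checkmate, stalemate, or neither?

White to move; white king on a8.
In check: no.
King squares — a7: attacked by Bc5; b7: attacked by Rd7; b8: attacked by Bd6.
Legal moves for White: none.
Not in check and no legal moves → stalemate.

stalemate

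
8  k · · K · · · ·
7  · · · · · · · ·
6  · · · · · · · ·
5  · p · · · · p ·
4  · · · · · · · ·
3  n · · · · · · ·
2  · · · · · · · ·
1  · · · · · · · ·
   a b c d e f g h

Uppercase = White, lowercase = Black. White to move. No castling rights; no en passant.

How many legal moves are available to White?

White to move; king on d8.
In check: no.
Legal moves: Ke8, Kc8, Ke7, Kd7, Kc7.
Count: 5.

5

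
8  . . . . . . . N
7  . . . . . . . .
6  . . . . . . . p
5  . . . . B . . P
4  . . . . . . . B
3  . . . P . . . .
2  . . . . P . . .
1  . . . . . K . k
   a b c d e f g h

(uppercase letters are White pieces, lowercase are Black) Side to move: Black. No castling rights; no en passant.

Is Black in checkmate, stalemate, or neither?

stalemate

Black to move; black king on h1.
In check: no.
King squares — g1: attacked by Kf1; g2: attacked by Kf1; h2: attacked by Be5.
Legal moves for Black: none.
Not in check and no legal moves → stalemate.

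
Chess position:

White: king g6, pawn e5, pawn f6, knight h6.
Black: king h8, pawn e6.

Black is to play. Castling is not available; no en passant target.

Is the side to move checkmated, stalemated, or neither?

Black to move; black king on h8.
In check: no.
King squares — g7: attacked by Pf6; h7: attacked by Kg6; g8: attacked by Nh6.
Legal moves for Black: none.
Not in check and no legal moves → stalemate.

stalemate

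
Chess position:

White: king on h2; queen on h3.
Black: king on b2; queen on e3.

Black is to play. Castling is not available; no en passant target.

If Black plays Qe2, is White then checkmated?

no

After Qe2: white king on h2; in check: yes, from the black queen on e2.
White has 4 legal replies: Kg3, Kh1, Kg1, Qg2.
In check but a legal move exists → not checkmate.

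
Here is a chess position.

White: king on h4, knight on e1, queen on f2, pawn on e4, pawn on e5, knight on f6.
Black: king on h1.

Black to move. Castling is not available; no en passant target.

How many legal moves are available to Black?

Black to move; king on h1.
In check: no.
Legal moves: none.
Count: 0.

0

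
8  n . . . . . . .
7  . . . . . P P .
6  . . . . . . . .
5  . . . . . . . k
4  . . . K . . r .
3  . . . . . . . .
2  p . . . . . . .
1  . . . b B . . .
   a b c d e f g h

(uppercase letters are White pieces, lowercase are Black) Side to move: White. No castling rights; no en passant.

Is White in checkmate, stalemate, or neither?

neither

White to move; white king on d4.
In check: yes, from the black rook on g4.
King squares — c3: available; d3: available; e3: available; c4: attacked by Rg4; e4: attacked by Rg4; c5: available; d5: available; e5: available.
Legal moves for White: Ke5, Kd5, Kc5, Ke3, Kd3, Kc3.
White is in check but has 6 legal moves → neither.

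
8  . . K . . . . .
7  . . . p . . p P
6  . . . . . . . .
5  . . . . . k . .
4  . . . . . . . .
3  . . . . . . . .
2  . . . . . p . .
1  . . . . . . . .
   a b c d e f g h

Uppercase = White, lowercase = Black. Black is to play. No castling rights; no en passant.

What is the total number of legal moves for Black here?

Black to move; king on f5.
In check: no.
Legal moves: Kg6, Kf6, Ke6, Kg5, Ke5, Kg4, Kf4, Ke4, g6, d6, f1=Q, f1=R, f1=B, f1=N, g5, d5.
Count: 16.

16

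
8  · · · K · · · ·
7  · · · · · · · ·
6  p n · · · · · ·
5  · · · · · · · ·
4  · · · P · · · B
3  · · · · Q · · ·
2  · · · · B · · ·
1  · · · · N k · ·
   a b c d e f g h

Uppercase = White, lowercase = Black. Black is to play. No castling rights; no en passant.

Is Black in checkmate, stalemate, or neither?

checkmate

Black to move; black king on f1.
In check: yes, from the white bishop on e2.
King squares — e1: attacked by Bh4; g1: attacked by Qe3; e2: attacked by Qe3; f2: attacked by Qe3; g2: attacked by Ne1.
Legal moves for Black: none.
In check with no legal moves → checkmate.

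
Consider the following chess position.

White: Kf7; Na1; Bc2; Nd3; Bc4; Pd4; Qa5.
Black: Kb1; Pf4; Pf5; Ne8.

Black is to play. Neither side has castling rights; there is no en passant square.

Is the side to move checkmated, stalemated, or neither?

checkmate

Black to move; black king on b1.
In check: yes, from the white bishop on c2.
King squares — a1: attacked by Qa5; c1: attacked by Nd3; a2: attacked by Bc4; b2: attacked by Nd3; c2: attacked by Na1.
Legal moves for Black: none.
In check with no legal moves → checkmate.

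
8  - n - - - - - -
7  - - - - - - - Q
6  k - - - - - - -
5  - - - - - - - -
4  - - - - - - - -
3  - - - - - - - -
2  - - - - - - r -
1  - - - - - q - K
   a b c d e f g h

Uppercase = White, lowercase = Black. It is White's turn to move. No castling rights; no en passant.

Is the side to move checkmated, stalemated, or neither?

checkmate

White to move; white king on h1.
In check: yes, from the black queen on f1.
King squares — g1: attacked by Qf1; g2: attacked by Qf1; h2: attacked by Rg2.
Legal moves for White: none.
In check with no legal moves → checkmate.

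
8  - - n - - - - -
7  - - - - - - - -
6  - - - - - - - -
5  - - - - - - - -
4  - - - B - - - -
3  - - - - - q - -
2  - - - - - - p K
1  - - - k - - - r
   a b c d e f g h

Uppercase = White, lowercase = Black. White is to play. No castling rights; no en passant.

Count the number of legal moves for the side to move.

White to move; king on h2.
In check: yes, from the black rook on h1.
Legal moves: none.
Count: 0.

0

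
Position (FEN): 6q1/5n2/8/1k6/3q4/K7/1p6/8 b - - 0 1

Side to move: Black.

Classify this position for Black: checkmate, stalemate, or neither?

neither

Black to move; black king on b5.
In check: no.
Legal moves for Black include: Qgh8, Qf8+, Qe8, Qgd8, Qc8, Qb8, Qa8+, Qh7, Qgg7, Qg6, Qg5, Qgg4, Qg3+, Qg2, Qgg1, Nh8, Nd8, Nh6, ... (list truncated; more exist).
Black has legal moves and is not in check → neither.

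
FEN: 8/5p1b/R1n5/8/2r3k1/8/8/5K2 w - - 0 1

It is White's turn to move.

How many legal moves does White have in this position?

14

White to move; king on f1.
In check: no.
Legal moves: Ra8, Ra7, Rxc6, Rb6, Ra5, Ra4, Ra3, Ra2, Ra1, Kg2, Kf2, Ke2, Kg1, Ke1.
Count: 14.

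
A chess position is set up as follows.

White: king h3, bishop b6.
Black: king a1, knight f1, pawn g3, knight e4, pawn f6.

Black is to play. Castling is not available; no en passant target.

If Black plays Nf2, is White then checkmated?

no

After Nf2: white king on h3; in check: yes, from the black knight on f2.
White has 3 legal replies: Kh4, Kg2, Bxf2.
In check but a legal move exists → not checkmate.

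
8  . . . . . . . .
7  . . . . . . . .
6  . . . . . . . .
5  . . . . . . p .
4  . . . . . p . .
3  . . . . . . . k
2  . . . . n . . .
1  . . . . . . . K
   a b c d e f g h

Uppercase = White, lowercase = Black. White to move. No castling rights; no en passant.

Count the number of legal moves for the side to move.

White to move; king on h1.
In check: no.
Legal moves: none.
Count: 0.

0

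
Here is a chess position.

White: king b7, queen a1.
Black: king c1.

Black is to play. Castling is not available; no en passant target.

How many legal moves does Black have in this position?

2

Black to move; king on c1.
In check: yes, from the white queen on a1.
Legal moves: Kd2, Kc2.
Count: 2.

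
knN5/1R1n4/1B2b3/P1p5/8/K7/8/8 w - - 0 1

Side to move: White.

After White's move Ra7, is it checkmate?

After Ra7: black king on a8; in check: yes, from the white rook on a7.
King squares — a7: attacked by Bb6; b7: attacked by Ra7; b8: own knight.
Black has no legal moves → checkmate.

yes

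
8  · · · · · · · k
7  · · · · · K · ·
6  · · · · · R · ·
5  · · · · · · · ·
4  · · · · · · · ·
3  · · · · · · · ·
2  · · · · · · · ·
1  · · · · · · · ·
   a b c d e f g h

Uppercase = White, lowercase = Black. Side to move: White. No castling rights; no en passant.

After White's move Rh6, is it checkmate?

After Rh6: black king on h8; in check: yes, from the white rook on h6.
King squares — g7: attacked by Kf7; h7: attacked by Rh6; g8: attacked by Kf7.
Black has no legal moves → checkmate.

yes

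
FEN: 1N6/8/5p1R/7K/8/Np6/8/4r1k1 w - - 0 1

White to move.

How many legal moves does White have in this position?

14

White to move; king on h5.
In check: no.
Legal moves: Nd7, Nc6, Na6, Rh8, Rh7, Rg6+, Rxf6, Kg6, Kh4, Kg4, Nb5, Nc4, Nc2, Nb1.
Count: 14.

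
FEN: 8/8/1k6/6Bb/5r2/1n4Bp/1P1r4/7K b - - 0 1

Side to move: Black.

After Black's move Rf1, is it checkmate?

After Rf1: white king on h1; in check: yes, from the black rook on f1.
King squares — g1: attacked by Rf1; g2: attacked by Rd2; h2: attacked by Rd2.
White has no legal moves → checkmate.

yes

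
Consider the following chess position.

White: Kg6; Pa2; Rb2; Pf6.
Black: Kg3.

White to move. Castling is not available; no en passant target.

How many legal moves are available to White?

23

White to move; king on g6.
In check: no.
Legal moves: Kh7, Kg7, Kf7, Kh6, Kh5, Kg5, Kf5, Rb8, Rb7, Rb6, Rb5, Rb4, Rb3+, Rh2, Rg2+, Rf2, Re2, Rd2, Rc2, Rb1, f7, a3, a4.
Count: 23.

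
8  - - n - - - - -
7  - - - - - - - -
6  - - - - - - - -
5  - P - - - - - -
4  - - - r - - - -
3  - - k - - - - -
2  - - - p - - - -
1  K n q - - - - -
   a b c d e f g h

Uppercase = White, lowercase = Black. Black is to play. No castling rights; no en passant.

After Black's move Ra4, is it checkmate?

yes

After Ra4: white king on a1; in check: yes, from the black rook on a4.
King squares — b1: attacked by Qc1; a2: attacked by Ra4; b2: attacked by Qc1.
White has no legal moves → checkmate.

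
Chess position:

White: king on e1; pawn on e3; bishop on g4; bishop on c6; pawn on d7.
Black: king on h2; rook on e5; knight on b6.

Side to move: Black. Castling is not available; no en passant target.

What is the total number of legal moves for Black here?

20

Black to move; king on h2.
In check: no.
Legal moves: Nc8, Na8, Nxd7, Nd5, Nc4, Na4, Re8, Re7, Re6, Rh5, Rg5, Rf5, Rd5, Rc5, Rb5, Ra5, Re4, Rxe3+, Kg3, Kg1.
Count: 20.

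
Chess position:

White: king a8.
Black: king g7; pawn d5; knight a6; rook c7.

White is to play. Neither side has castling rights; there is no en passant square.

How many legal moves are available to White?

0

White to move; king on a8.
In check: no.
Legal moves: none.
Count: 0.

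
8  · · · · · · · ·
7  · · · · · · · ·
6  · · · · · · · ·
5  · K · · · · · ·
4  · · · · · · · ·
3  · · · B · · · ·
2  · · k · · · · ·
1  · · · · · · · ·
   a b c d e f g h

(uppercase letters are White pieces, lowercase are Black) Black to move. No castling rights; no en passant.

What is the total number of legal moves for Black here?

7

Black to move; king on c2.
In check: yes, from the white bishop on d3.
Legal moves: Kxd3, Kc3, Kb3, Kd2, Kb2, Kd1, Kc1.
Count: 7.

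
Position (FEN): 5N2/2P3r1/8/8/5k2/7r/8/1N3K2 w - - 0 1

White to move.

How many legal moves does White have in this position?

White to move; king on f1.
In check: no.
Legal moves: Nh7, Nd7, Ng6+, Ne6+, Kf2, Ke2, Ke1, Nc3, Na3, Nd2, c8=Q, c8=R, c8=B, c8=N.
Count: 14.

14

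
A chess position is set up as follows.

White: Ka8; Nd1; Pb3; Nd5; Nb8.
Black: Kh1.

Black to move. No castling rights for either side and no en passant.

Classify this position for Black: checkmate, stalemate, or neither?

neither

Black to move; black king on h1.
In check: no.
Legal moves for Black: Kh2, Kg2, Kg1.
Black has 3 legal moves and is not in check → neither.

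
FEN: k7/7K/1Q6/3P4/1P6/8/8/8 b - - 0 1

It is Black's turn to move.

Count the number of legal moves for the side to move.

0

Black to move; king on a8.
In check: no.
Legal moves: none.
Count: 0.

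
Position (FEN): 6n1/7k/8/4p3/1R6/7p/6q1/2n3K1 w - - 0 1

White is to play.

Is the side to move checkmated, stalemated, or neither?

White to move; white king on g1.
In check: yes, from the black queen on g2.
King squares — f1: attacked by Qg2; h1: attacked by Qg2; f2: attacked by Qg2; g2: attacked by Ph3; h2: attacked by Qg2.
Legal moves for White: none.
In check with no legal moves → checkmate.

checkmate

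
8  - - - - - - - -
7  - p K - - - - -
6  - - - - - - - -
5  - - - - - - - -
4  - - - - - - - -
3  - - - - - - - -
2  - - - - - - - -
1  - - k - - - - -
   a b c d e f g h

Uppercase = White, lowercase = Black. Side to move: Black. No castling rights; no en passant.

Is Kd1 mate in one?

no

After Kd1: white king on c7; in check: no.
White is not in check, so this cannot be checkmate.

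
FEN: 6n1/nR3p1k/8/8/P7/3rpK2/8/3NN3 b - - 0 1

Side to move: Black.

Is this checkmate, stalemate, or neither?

Black to move; black king on h7.
In check: no.
Legal moves for Black include: Ne7, Nh6, Nf6, Kh8, Kg7, Kh6, Kg6, Nc8, Nc6, Nb5, Rd8, Rd7, Rd6, Rd5, Rd4, Rc3, Rb3, Ra3, ... (list truncated; more exist).
Black has legal moves and is not in check → neither.

neither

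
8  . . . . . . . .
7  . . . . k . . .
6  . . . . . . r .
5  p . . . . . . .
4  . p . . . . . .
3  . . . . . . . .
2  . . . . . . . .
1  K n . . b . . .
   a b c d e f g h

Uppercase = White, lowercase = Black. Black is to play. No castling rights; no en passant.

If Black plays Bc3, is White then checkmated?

no

After Bc3: white king on a1; in check: yes, from the black bishop on c3.
White has 2 legal replies: Ka2, Kxb1.
In check but a legal move exists → not checkmate.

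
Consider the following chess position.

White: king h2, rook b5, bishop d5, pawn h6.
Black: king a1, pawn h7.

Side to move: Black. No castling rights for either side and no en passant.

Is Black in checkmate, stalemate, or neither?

Black to move; black king on a1.
In check: no.
King squares — b1: attacked by Rb5; a2: attacked by Bd5; b2: attacked by Rb5.
Legal moves for Black: none.
Not in check and no legal moves → stalemate.

stalemate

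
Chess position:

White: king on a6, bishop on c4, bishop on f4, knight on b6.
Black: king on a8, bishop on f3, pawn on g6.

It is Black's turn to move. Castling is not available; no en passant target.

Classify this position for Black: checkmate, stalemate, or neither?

checkmate

Black to move; black king on a8.
In check: yes, from the white knight on b6.
King squares — a7: attacked by Ka6; b7: attacked by Ka6; b8: attacked by Bf4.
Legal moves for Black: none.
In check with no legal moves → checkmate.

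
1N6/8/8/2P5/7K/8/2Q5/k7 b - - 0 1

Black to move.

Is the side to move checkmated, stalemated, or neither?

Black to move; black king on a1.
In check: no.
King squares — b1: attacked by Qc2; a2: attacked by Qc2; b2: attacked by Qc2.
Legal moves for Black: none.
Not in check and no legal moves → stalemate.

stalemate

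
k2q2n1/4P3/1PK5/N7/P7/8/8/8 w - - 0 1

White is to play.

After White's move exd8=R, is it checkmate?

After exd8=R: black king on a8; in check: yes, from the white rook on d8.
King squares — a7: attacked by Pb6; b7: attacked by Na5; b8: attacked by Rd8.
Black has no legal moves → checkmate.

yes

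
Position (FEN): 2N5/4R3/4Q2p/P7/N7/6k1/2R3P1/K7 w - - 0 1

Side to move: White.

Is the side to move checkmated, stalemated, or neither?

neither

White to move; white king on a1.
In check: no.
Legal moves for White include: Na7, Nd6, Ncb6, Re8, Rh7, Rg7+, Rf7, Rd7, Rec7, Rb7, Ra7, Qg8+, Qf7, Qd7, Qxh6, Qg6+, Qf6, Qd6+, ... (list truncated; more exist).
White has legal moves and is not in check → neither.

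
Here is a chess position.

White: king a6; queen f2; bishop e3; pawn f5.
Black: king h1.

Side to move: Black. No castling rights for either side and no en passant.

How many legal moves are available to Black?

0

Black to move; king on h1.
In check: no.
Legal moves: none.
Count: 0.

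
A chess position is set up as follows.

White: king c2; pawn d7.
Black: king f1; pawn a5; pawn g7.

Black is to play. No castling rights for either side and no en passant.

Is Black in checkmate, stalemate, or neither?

neither

Black to move; black king on f1.
In check: no.
Legal moves for Black: Kg2, Kf2, Ke2, Kg1, Ke1, g6, a4, g5.
Black has 8 legal moves and is not in check → neither.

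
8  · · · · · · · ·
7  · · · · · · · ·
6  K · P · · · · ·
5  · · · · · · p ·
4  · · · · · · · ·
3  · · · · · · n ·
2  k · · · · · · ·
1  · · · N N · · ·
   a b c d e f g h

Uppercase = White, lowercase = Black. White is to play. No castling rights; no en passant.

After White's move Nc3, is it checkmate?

no

After Nc3: black king on a2; in check: yes, from the white knight on c3.
Black has 4 legal replies: Kb3, Ka3, Kb2, Ka1.
In check but a legal move exists → not checkmate.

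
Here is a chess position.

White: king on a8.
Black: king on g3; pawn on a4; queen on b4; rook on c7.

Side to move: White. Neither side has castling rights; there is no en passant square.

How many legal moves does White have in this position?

0

White to move; king on a8.
In check: no.
Legal moves: none.
Count: 0.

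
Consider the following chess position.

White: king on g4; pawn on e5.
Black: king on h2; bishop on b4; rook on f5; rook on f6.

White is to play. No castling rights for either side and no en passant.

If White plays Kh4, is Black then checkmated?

After Kh4: black king on h2; in check: no.
Black is not in check, so this cannot be checkmate.

no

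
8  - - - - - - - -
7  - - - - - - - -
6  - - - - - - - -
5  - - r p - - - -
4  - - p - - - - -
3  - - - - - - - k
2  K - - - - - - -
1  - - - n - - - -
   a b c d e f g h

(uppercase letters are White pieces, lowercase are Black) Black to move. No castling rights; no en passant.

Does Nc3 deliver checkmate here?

no

After Nc3: white king on a2; in check: yes, from the black knight on c3.
White has 3 legal replies: Ka3, Kb2, Ka1.
In check but a legal move exists → not checkmate.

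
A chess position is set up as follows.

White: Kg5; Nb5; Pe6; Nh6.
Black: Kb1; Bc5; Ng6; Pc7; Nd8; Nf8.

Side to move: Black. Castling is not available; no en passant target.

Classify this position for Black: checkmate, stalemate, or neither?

neither

Black to move; black king on b1.
In check: no.
Legal moves for Black include: Nh7+, Nd7, Nfxe6+, Nf7+, Nb7, Ndxe6+, Nc6, Nh8, Ne7, Ne5, Nh4, Nf4, Be7+, Ba7, Bd6, Bb6, Bd4, Bb4, ... (list truncated; more exist).
Black has legal moves and is not in check → neither.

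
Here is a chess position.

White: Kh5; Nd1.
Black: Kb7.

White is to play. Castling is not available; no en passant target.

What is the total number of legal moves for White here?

White to move; king on h5.
In check: no.
Legal moves: Kh6, Kg6, Kg5, Kh4, Kg4, Ne3, Nc3, Nf2, Nb2.
Count: 9.

9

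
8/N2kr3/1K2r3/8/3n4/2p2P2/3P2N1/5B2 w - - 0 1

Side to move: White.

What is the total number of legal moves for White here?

White to move; king on b6.
In check: yes, from the black rook on e6.
Legal moves: Kb7, Kc5, Ka5, Nc6.
Count: 4.

4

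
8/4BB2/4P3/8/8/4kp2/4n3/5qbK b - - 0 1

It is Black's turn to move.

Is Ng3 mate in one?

After Ng3: white king on h1; in check: yes, from the black knight on g3.
King squares — g1: attacked by Qf1; g2: attacked by Qf1; h2: attacked by Bg1.
White has no legal moves → checkmate.

yes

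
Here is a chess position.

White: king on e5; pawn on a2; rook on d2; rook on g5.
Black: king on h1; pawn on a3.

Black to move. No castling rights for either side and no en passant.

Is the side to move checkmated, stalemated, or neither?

Black to move; black king on h1.
In check: no.
King squares — g1: attacked by Rg5; g2: attacked by Rd2; h2: attacked by Rd2.
Legal moves for Black: none.
Not in check and no legal moves → stalemate.

stalemate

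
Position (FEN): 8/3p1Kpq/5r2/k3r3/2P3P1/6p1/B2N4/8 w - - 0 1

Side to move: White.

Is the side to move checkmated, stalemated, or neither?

checkmate

White to move; white king on f7.
In check: yes, from the black rook on f6.
King squares — e6: attacked by Re5; f6: attacked by Pg7; g6: attacked by Rf6; e7: attacked by Re5; g7: attacked by Qh7; e8: attacked by Re5; f8: attacked by Rf6; g8: attacked by Qh7.
Legal moves for White: none.
In check with no legal moves → checkmate.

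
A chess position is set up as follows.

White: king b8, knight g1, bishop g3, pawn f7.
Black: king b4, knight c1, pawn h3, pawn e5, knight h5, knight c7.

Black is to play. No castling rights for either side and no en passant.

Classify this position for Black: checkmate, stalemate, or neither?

Black to move; black king on b4.
In check: no.
Legal moves for Black include: Ne8, Na8, Ne6, Na6+, Nd5, Nb5, Ng7, Nf6, Nf4, Nxg3, Kc5, Kb5, Ka5, Kc4, Ka4, Kc3, Kb3, Ka3, ... (list truncated; more exist).
Black has legal moves and is not in check → neither.

neither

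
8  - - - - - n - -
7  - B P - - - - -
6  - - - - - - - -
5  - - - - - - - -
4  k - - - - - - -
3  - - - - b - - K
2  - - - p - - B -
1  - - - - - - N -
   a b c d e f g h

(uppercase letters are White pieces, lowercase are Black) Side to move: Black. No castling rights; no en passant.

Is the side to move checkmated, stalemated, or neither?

Black to move; black king on a4.
In check: no.
Legal moves for Black include: Nh7, Nd7, Ng6, Ne6, Kb5, Ka5, Kb4, Kb3, Ka3, Ba7, Bh6, Bb6, Bg5, Bc5, Bf4, Bd4, Bf2, Bxg1, ... (list truncated; more exist).
Black has legal moves and is not in check → neither.

neither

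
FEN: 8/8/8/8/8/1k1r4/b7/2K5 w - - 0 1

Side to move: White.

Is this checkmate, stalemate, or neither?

White to move; white king on c1.
In check: no.
King squares — b1: attacked by Ba2; d1: attacked by Rd3; b2: attacked by Kb3; c2: attacked by Kb3; d2: attacked by Rd3.
Legal moves for White: none.
Not in check and no legal moves → stalemate.

stalemate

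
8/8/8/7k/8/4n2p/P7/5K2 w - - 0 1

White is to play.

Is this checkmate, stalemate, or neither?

White to move; white king on f1.
In check: yes, from the black knight on e3.
King squares — e1: available; g1: available; e2: available; f2: available; g2: attacked by Ne3.
Legal moves for White: Kf2, Ke2, Kg1, Ke1.
White is in check but has 4 legal moves → neither.

neither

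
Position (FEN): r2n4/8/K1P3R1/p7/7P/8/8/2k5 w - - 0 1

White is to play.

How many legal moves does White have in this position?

White to move; king on a6.
In check: yes, from the black rook on a8.
Legal moves: Kb6, Kb5.
Count: 2.

2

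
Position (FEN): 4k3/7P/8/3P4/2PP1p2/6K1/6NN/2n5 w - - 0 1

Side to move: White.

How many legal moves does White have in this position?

White to move; king on g3.
In check: yes, from the black pawn on f4.
Legal moves: Kh4, Kg4, Kxf4, Kh3, Kf3, Kf2, Nxf4.
Count: 7.

7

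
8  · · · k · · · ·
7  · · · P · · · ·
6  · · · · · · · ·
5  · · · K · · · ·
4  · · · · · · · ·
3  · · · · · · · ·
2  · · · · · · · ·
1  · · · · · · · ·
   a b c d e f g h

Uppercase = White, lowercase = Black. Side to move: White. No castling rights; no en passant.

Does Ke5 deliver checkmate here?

After Ke5: black king on d8; in check: no.
Black is not in check, so this cannot be checkmate.

no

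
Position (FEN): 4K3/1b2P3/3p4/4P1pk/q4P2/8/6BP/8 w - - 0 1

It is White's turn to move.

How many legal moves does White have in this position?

4

White to move; king on e8.
In check: yes, from the black queen on a4.
Legal moves: Kf8, Kd8, Kf7, Bc6.
Count: 4.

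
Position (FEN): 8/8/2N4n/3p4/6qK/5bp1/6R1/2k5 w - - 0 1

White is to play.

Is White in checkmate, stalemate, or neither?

White to move; white king on h4.
In check: yes, from the black queen on g4.
King squares — g3: attacked by Qg4; h3: attacked by Qg4; g4: attacked by Bf3; g5: attacked by Qg4; h5: attacked by Qg4.
Legal moves for White: none.
In check with no legal moves → checkmate.

checkmate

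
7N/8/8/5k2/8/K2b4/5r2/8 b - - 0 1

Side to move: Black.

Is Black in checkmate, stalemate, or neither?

Black to move; black king on f5.
In check: no.
Legal moves for Black include: Kf6, Ke6, Kg5, Ke5, Kg4, Kf4, Ke4, Ba6, Bb5, Be4, Bc4, Be2, Bc2, Bf1, Bb1, Rf4, Rf3, Rh2, ... (list truncated; more exist).
Black has legal moves and is not in check → neither.

neither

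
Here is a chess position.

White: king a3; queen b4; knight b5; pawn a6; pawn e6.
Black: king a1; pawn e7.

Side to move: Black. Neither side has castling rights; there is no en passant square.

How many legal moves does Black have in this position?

Black to move; king on a1.
In check: no.
Legal moves: none.
Count: 0.

0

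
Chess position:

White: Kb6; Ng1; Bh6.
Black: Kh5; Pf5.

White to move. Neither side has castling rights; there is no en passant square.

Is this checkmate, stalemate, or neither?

White to move; white king on b6.
In check: no.
Legal moves for White: Bf8, Bg7, Bg5, Bf4, Be3, Bd2, Bc1, Kc7, Kb7, Ka7, Kc6, Ka6, Kc5, Kb5, Ka5, Nh3, Nf3, Ne2.
White has 18 legal moves and is not in check → neither.

neither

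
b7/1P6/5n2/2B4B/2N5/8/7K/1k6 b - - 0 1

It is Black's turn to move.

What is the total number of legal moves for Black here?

13

Black to move; king on b1.
In check: no.
Legal moves: Bxb7, Ng8, Ne8, Nh7, Nd7, Nxh5, Nd5, Ng4+, Ne4, Kc2, Ka2, Kc1, Ka1.
Count: 13.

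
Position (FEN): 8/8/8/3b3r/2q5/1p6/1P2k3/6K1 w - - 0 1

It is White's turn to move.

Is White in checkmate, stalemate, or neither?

stalemate

White to move; white king on g1.
In check: no.
King squares — f1: attacked by Ke2; h1: attacked by Bd5; f2: attacked by Ke2; g2: attacked by Bd5; h2: attacked by Rh5.
Legal moves for White: none.
Not in check and no legal moves → stalemate.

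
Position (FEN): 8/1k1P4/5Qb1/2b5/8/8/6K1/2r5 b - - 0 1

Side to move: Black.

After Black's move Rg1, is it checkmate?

After Rg1: white king on g2; in check: yes, from the black rook on g1.
White has 3 legal replies: Kh3, Kf3, Kh2.
In check but a legal move exists → not checkmate.

no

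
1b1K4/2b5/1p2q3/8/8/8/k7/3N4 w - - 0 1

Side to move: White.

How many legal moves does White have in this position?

0

White to move; king on d8.
In check: yes, from the black bishop on c7.
Legal moves: none.
Count: 0.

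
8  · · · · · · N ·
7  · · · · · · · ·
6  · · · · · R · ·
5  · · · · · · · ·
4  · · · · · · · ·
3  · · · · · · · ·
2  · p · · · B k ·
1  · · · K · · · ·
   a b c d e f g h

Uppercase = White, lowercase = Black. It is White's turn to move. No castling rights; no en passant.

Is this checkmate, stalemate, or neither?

neither

White to move; white king on d1.
In check: no.
Legal moves for White include: Ne7, Nh6, Rf8, Rf7, Rh6, Rg6+, Re6, Rd6, Rc6, Rb6, Ra6, Rf5, Rf4, Rf3, Ba7, Bb6, Bc5, Bh4, ... (list truncated; more exist).
White has legal moves and is not in check → neither.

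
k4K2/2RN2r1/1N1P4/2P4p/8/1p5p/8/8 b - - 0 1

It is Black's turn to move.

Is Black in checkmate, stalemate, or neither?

checkmate

Black to move; black king on a8.
In check: yes, from the white knight on b6.
King squares — a7: attacked by Rc7; b7: attacked by Rc7; b8: attacked by Nd7.
Legal moves for Black: none.
In check with no legal moves → checkmate.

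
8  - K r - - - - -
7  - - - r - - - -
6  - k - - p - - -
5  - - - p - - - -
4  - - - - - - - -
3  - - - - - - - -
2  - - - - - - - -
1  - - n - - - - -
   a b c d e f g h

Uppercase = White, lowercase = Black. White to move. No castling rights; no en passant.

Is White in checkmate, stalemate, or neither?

White to move; white king on b8.
In check: yes, from the black rook on c8.
King squares — a7: attacked by Kb6; b7: attacked by Kb6; c7: attacked by Kb6; a8: attacked by Rc8; c8: available.
Legal moves for White: Kxc8.
White is in check but has 1 legal move → neither.

neither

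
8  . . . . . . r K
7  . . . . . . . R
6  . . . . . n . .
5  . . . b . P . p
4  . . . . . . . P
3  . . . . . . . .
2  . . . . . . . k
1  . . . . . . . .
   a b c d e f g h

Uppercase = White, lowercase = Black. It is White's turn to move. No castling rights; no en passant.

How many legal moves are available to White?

0

White to move; king on h8.
In check: yes, from the black rook on g8.
Legal moves: none.
Count: 0.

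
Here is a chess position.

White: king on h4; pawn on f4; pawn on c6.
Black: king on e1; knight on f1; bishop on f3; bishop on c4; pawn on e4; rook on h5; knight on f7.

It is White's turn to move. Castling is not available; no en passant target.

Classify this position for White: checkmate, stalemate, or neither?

White to move; white king on h4.
In check: yes, from the black rook on h5.
King squares — g3: attacked by Nf1; h3: attacked by Rh5; g4: attacked by Bf3; g5: attacked by Rh5; h5: attacked by Bf3.
Legal moves for White: none.
In check with no legal moves → checkmate.

checkmate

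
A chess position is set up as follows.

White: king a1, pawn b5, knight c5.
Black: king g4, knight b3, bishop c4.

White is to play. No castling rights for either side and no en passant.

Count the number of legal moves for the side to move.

White to move; king on a1.
In check: yes, from the black knight on b3.
Legal moves: Kb2, Ka2, Kb1, Nxb3.
Count: 4.

4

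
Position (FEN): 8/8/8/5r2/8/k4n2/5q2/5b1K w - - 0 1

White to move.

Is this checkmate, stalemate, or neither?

White to move; white king on h1.
In check: no.
King squares — g1: attacked by Qf2; g2: attacked by Bf1; h2: attacked by Qf2.
Legal moves for White: none.
Not in check and no legal moves → stalemate.

stalemate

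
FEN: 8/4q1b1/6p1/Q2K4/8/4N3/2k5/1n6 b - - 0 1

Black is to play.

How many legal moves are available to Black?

Black to move; king on c2.
In check: yes, from the white knight on e3.
Legal moves: Kd3, Kb3, Kb2, Kc1, Qxe3.
Count: 5.

5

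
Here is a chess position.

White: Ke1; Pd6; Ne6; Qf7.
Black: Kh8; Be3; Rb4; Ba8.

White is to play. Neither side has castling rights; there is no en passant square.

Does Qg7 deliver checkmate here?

After Qg7: black king on h8; in check: yes, from the white queen on g7.
King squares — g7: attacked by Ne6; h7: attacked by Qg7; g8: attacked by Qg7.
Black has no legal moves → checkmate.

yes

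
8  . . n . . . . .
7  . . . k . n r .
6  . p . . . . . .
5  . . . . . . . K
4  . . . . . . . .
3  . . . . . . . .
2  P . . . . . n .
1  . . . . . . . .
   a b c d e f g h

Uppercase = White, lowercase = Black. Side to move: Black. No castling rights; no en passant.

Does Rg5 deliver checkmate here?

After Rg5: white king on h5; in check: yes, from the black rook on g5.
King squares — g4: attacked by Rg5; h4: attacked by Ng2; g5: attacked by Nf7; g6: attacked by Rg5; h6: attacked by Nf7.
White has no legal moves → checkmate.

yes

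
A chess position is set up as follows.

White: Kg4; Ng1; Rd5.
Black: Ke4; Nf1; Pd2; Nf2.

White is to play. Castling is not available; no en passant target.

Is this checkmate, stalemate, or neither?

White to move; white king on g4.
In check: yes, from the black knight on f2.
Legal moves for White: Kh5, Kg5, Kh4.
White is in check but has 3 legal moves → neither.

neither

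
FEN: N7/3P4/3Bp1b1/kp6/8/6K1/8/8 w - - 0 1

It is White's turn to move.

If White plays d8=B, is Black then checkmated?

no

After d8=B: black king on a5; in check: yes, from the white bishop on d8.
Black has 2 legal replies: Ka6, Ka4.
In check but a legal move exists → not checkmate.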